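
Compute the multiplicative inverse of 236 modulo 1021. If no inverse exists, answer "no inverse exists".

411

Extended Euclidean algorithm:
1021 = 4×236 + 77
236 = 3×77 + 5
77 = 15×5 + 2
5 = 2×2 + 1
2 = 2×1 + 0
gcd = 1, so the inverse exists. Back-substitute:
1 = 5 − 2·2
1 = −2·77 + 31·5
1 = 31·236 − 95·77
1 = −95·1021 + 411·236
So 236·411 ≡ 1 (mod 1021).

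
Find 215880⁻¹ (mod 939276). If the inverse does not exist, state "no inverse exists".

no inverse exists

Compute gcd(215880, 939276):
939276 = 4×215880 + 75756
215880 = 2×75756 + 64368
75756 = 1×64368 + 11388
64368 = 5×11388 + 7428
11388 = 1×7428 + 3960
7428 = 1×3960 + 3468
3960 = 1×3468 + 492
3468 = 7×492 + 24
492 = 20×24 + 12
24 = 2×12 + 0
Since gcd = 12 > 1, 215880 is not a unit mod 939276.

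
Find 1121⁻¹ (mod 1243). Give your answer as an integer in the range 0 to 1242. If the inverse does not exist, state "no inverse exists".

703

gcd(1243, 1121) by repeated division:
1243 = 1×1121 + 122
1121 = 9×122 + 23
122 = 5×23 + 7
23 = 3×7 + 2
7 = 3×2 + 1
2 = 2×1 + 0
gcd = 1, so the inverse exists. Back-substitute:
1 = 7 − 3·2
1 = −3·23 + 10·7
1 = 10·122 − 53·23
1 = −53·1121 + 487·122
1 = 487·1243 − 540·1121
Thus 1121·(-540) ≡ 1 (mod 1243); reducing, -540 mod 1243 = 703.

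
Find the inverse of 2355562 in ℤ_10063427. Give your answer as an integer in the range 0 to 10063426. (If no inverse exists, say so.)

no inverse exists

Compute gcd(2355562, 10063427):
10063427 = 4·2355562 + 641179
2355562 = 3·641179 + 432025
641179 = 1·432025 + 209154
432025 = 2·209154 + 13717
209154 = 15·13717 + 3399
13717 = 4·3399 + 121
3399 = 28·121 + 11
121 = 11·11 + 0
The gcd is 11, not 1, hence no inverse exists.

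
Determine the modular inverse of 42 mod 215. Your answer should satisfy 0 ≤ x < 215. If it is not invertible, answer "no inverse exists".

Run Euclid on (215, 42):
215 = 5*42 + 5
42 = 8*5 + 2
5 = 2*2 + 1
2 = 2*1 + 0
The gcd is 1. Working backward:
1 = 5 − 2·2
1 = −2·42 + 17·5
1 = 17·215 − 87·42
Thus 42·(-87) ≡ 1 (mod 215); reducing, -87 mod 215 = 128.

128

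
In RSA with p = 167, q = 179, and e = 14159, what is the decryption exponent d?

15831

φ(n) = (p−1)(q−1) = 166·178 = 29548.
Need d with 14159·d ≡ 1 (mod 29548). Apply the extended Euclidean algorithm:
29548 = 2·14159 + 1230
14159 = 11·1230 + 629
1230 = 1·629 + 601
629 = 1·601 + 28
601 = 21·28 + 13
28 = 2·13 + 2
13 = 6·2 + 1
2 = 2·1 + 0
Back-substitute:
1 = 13 − 6·2
1 = −6·28 + 13·13
1 = 13·601 − 279·28
1 = −279·629 + 292·601
1 = 292·1230 − 571·629
1 = −571·14159 + 6573·1230
1 = 6573·29548 − 13717·14159
So 14159·(-13717) ≡ 1 (mod 29548), hence d ≡ -13717 ≡ 15831 (mod 29548).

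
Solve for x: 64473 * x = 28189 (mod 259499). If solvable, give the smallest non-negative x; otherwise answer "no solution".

First find gcd(64473, 259499):
259499 = 4*64473 + 1607
64473 = 40*1607 + 193
1607 = 8*193 + 63
193 = 3*63 + 4
63 = 15*4 + 3
4 = 1*3 + 1
3 = 3*1 + 0
gcd = 1, so a unique solution mod 259499 exists.
Back-substitute for the Bézout coefficients:
1 = 4 − 3
1 = −63 + 16·4
1 = 16·193 − 49·63
1 = −49·1607 + 408·193
1 = 408·64473 − 16369·1607
1 = −16369·259499 + 65884·64473
So 64473·(65884) ≡ 1 (mod 259499), giving 64473⁻¹ ≡ 65884.
x ≡ 64473⁻¹·28189 ≡ 65884·28189 ≡ 229232 (mod 259499).

229232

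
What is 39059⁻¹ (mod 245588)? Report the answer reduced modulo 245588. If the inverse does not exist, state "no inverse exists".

Apply the Euclidean algorithm to 245588 and 39059:
245588 = 6×39059 + 11234
39059 = 3×11234 + 5357
11234 = 2×5357 + 520
5357 = 10×520 + 157
520 = 3×157 + 49
157 = 3×49 + 10
49 = 4×10 + 9
10 = 1×9 + 1
9 = 9×1 + 0
The gcd is 1. Working backward:
1 = 10 − 9
1 = −49 + 5·10
1 = 5·157 − 16·49
1 = −16·520 + 53·157
1 = 53·5357 − 546·520
1 = −546·11234 + 1145·5357
1 = 1145·39059 − 3981·11234
1 = −3981·245588 + 25031·39059
So 39059·25031 ≡ 1 (mod 245588).

25031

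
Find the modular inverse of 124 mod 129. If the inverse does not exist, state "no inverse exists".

103

gcd(129, 124) by repeated division:
129 = 1*124 + 5
124 = 24*5 + 4
5 = 1*4 + 1
4 = 4*1 + 0
Since gcd(124, 129) = 1, back-substitute to write 1 as a combination:
1 = 5 − 4
1 = −124 + 25·5
1 = 25·129 − 26·124
Hence 124⁻¹ ≡ -26 ≡ 103 (mod 129).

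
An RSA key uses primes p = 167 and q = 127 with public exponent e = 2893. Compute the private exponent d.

4309

φ(n) = (p−1)(q−1) = 166·126 = 20916.
Need d with 2893·d ≡ 1 (mod 20916). Apply the extended Euclidean algorithm:
20916 = 7×2893 + 665
2893 = 4×665 + 233
665 = 2×233 + 199
233 = 1×199 + 34
199 = 5×34 + 29
34 = 1×29 + 5
29 = 5×5 + 4
5 = 1×4 + 1
4 = 4×1 + 0
Back-substitute:
1 = 5 − 4
1 = −29 + 6·5
1 = 6·34 − 7·29
1 = −7·199 + 41·34
1 = 41·233 − 48·199
1 = −48·665 + 137·233
1 = 137·2893 − 596·665
1 = −596·20916 + 4309·2893
So 2893·4309 ≡ 1 (mod 20916), hence d = 4309.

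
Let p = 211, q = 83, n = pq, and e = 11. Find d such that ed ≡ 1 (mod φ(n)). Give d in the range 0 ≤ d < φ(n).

3131

φ(n) = (p−1)(q−1) = 210·82 = 17220.
Need d with 11·d ≡ 1 (mod 17220). Apply the extended Euclidean algorithm:
17220 = 1565*11 + 5
11 = 2*5 + 1
5 = 5*1 + 0
Back-substitute:
1 = 11 − 2·5
1 = −2·17220 + 3131·11
So 11·3131 ≡ 1 (mod 17220), hence d = 3131.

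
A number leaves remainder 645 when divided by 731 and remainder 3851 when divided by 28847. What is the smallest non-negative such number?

2600081

Write x = 645 + 731·k. Then 731·k ≡ 3851 − 645 ≡ 3206 (mod 28847).
Need 731⁻¹ mod 28847. Extended Euclid on (28847, 731):
28847 = 39×731 + 338
731 = 2×338 + 55
338 = 6×55 + 8
55 = 6×8 + 7
8 = 1×7 + 1
7 = 7×1 + 0
Back-substitute:
1 = 8 − 7
1 = −55 + 7·8
1 = 7·338 − 43·55
1 = −43·731 + 93·338
1 = 93·28847 − 3670·731
731⁻¹ ≡ 25177 (mod 28847), so k ≡ 25177·3206 ≡ 3556 (mod 28847).
x = 645 + 731·3556 = 2600081.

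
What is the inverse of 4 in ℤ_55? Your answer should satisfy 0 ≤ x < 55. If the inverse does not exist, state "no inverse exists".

gcd(55, 4) by repeated division:
55 = 13*4 + 3
4 = 1*3 + 1
3 = 3*1 + 0
The gcd is 1. Working backward:
1 = 4 − 3
1 = −55 + 14·4
So 4·14 ≡ 1 (mod 55).

14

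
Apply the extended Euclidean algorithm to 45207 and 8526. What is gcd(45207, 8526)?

Apply Euclid's algorithm to 45207 and 8526:
45207 = 5·8526 + 2577
8526 = 3·2577 + 795
2577 = 3·795 + 192
795 = 4·192 + 27
192 = 7·27 + 3
27 = 9·3 + 0
gcd(45207, 8526) = 3.
Back-substituting:
3 = 192 − 7·27
3 = −7·795 + 29·192
3 = 29·2577 − 94·795
3 = −94·8526 + 311·2577
3 = 311·45207 − 1649·8526
So 3 = (311)·45207 + (-1649)·8526.

3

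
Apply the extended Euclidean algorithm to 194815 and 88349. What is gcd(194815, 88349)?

Repeated division:
194815 = 2*88349 + 18117
88349 = 4*18117 + 15881
18117 = 1*15881 + 2236
15881 = 7*2236 + 229
2236 = 9*229 + 175
229 = 1*175 + 54
175 = 3*54 + 13
54 = 4*13 + 2
13 = 6*2 + 1
2 = 2*1 + 0
gcd(194815, 88349) = 1.
Express as a combination:
1 = 13 − 6·2
1 = −6·54 + 25·13
1 = 25·175 − 81·54
1 = −81·229 + 106·175
1 = 106·2236 − 1035·229
1 = −1035·15881 + 7351·2236
1 = 7351·18117 − 8386·15881
1 = −8386·88349 + 40895·18117
1 = 40895·194815 − 90176·88349
So 1 = (40895)·194815 + (-90176)·88349.

1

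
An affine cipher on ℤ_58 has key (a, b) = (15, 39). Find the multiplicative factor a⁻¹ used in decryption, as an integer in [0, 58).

Apply the Euclidean algorithm to 58 and 15:
58 = 3×15 + 13
15 = 1×13 + 2
13 = 6×2 + 1
2 = 2×1 + 0
Since gcd(15, 58) = 1, back-substitute to write 1 as a combination:
1 = 13 − 6·2
1 = −6·15 + 7·13
1 = 7·58 − 27·15
Hence 15⁻¹ ≡ -27 ≡ 31 (mod 58).

31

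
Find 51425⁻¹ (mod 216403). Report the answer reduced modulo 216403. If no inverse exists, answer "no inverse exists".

Compute gcd(51425, 216403):
216403 = 4×51425 + 10703
51425 = 4×10703 + 8613
10703 = 1×8613 + 2090
8613 = 4×2090 + 253
2090 = 8×253 + 66
253 = 3×66 + 55
66 = 1×55 + 11
55 = 5×11 + 0
Since gcd = 11 > 1, 51425 is not a unit mod 216403.

no inverse exists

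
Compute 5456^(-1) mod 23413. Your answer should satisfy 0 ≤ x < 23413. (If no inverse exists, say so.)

5437

gcd(23413, 5456) by repeated division:
23413 = 4·5456 + 1589
5456 = 3·1589 + 689
1589 = 2·689 + 211
689 = 3·211 + 56
211 = 3·56 + 43
56 = 1·43 + 13
43 = 3·13 + 4
13 = 3·4 + 1
4 = 4·1 + 0
Since gcd(5456, 23413) = 1, back-substitute to write 1 as a combination:
1 = 13 − 3·4
1 = −3·43 + 10·13
1 = 10·56 − 13·43
1 = −13·211 + 49·56
1 = 49·689 − 160·211
1 = −160·1589 + 369·689
1 = 369·5456 − 1267·1589
1 = −1267·23413 + 5437·5456
So 5456·5437 ≡ 1 (mod 23413).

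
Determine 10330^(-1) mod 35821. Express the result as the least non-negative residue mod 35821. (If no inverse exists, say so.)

Apply the Euclidean algorithm to 35821 and 10330:
35821 = 3*10330 + 4831
10330 = 2*4831 + 668
4831 = 7*668 + 155
668 = 4*155 + 48
155 = 3*48 + 11
48 = 4*11 + 4
11 = 2*4 + 3
4 = 1*3 + 1
3 = 3*1 + 0
gcd = 1, so the inverse exists. Back-substitute:
1 = 4 − 3
1 = −11 + 3·4
1 = 3·48 − 13·11
1 = −13·155 + 42·48
1 = 42·668 − 181·155
1 = −181·4831 + 1309·668
1 = 1309·10330 − 2799·4831
1 = −2799·35821 + 9706·10330
So 10330·9706 ≡ 1 (mod 35821).

9706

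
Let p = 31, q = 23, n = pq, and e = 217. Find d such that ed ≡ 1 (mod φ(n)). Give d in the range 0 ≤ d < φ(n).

φ(n) = (p−1)(q−1) = 30·22 = 660.
Need d with 217·d ≡ 1 (mod 660). Apply the extended Euclidean algorithm:
660 = 3·217 + 9
217 = 24·9 + 1
9 = 9·1 + 0
Back-substitute:
1 = 217 − 24·9
1 = −24·660 + 73·217
So 217·73 ≡ 1 (mod 660), hence d = 73.

73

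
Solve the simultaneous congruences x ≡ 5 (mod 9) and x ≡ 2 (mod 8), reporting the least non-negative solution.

50

Write x = 5 + 9·k. Then 9·k ≡ 2 − 5 ≡ 5 (mod 8).
Need 9⁻¹ mod 8. Extended Euclid on (8, 1):
8 = 8×1 + 0
9⁻¹ ≡ 1 (mod 8), so k ≡ 1·5 ≡ 5 (mod 8).
x = 5 + 9·5 = 50.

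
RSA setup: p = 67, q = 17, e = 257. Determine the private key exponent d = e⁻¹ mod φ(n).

641

φ(n) = (p−1)(q−1) = 66·16 = 1056.
Need d with 257·d ≡ 1 (mod 1056). Apply the extended Euclidean algorithm:
1056 = 4×257 + 28
257 = 9×28 + 5
28 = 5×5 + 3
5 = 1×3 + 2
3 = 1×2 + 1
2 = 2×1 + 0
Back-substitute:
1 = 3 − 2
1 = −5 + 2·3
1 = 2·28 − 11·5
1 = −11·257 + 101·28
1 = 101·1056 − 415·257
So 257·(-415) ≡ 1 (mod 1056), hence d ≡ -415 ≡ 641 (mod 1056).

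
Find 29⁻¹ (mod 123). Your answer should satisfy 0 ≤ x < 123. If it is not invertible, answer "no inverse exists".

gcd(123, 29) by repeated division:
123 = 4*29 + 7
29 = 4*7 + 1
7 = 7*1 + 0
The gcd is 1. Working backward:
1 = 29 − 4·7
1 = −4·123 + 17·29
So 29·17 ≡ 1 (mod 123).

17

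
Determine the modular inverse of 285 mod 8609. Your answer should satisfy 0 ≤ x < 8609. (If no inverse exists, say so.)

7733

Run Euclid on (8609, 285):
8609 = 30·285 + 59
285 = 4·59 + 49
59 = 1·49 + 10
49 = 4·10 + 9
10 = 1·9 + 1
9 = 9·1 + 0
gcd = 1, so the inverse exists. Back-substitute:
1 = 10 − 9
1 = −49 + 5·10
1 = 5·59 − 6·49
1 = −6·285 + 29·59
1 = 29·8609 − 876·285
Hence 285⁻¹ ≡ -876 ≡ 7733 (mod 8609).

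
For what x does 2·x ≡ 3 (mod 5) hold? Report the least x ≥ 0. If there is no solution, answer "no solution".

First find gcd(2, 5):
5 = 2·2 + 1
2 = 2·1 + 0
gcd = 1, so a unique solution mod 5 exists.
Back-substitute for the Bézout coefficients:
1 = 5 − 2·2
So 2·(-2) ≡ 1 (mod 5), giving 2⁻¹ ≡ 3.
x ≡ 2⁻¹·3 ≡ 3·3 ≡ 4 (mod 5).

4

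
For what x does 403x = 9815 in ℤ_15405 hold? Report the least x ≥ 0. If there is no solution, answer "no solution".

First find gcd(403, 15405):
15405 = 38×403 + 91
403 = 4×91 + 39
91 = 2×39 + 13
39 = 3×13 + 0
gcd = 13 and 13 | 9815, so solutions exist. Divide through by 13: 31x ≡ 755 (mod 1185).
Now find 31⁻¹ mod 1185:
1185 = 38·31 + 7
31 = 4·7 + 3
7 = 2·3 + 1
3 = 3·1 + 0
Back-substitute:
1 = 7 − 2·3
1 = −2·31 + 9·7
1 = 9·1185 − 344·31
So 31·(-344) ≡ 1 (mod 1185), i.e. 31⁻¹ ≡ 841.
Then x ≡ 841·755 ≡ 980 (mod 1185); the smallest non-negative solution is x = 980.

980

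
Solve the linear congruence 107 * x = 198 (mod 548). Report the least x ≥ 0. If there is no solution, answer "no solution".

First find gcd(107, 548):
548 = 5×107 + 13
107 = 8×13 + 3
13 = 4×3 + 1
3 = 3×1 + 0
gcd = 1, so a unique solution mod 548 exists.
Back-substitute for the Bézout coefficients:
1 = 13 − 4·3
1 = −4·107 + 33·13
1 = 33·548 − 169·107
So 107·(-169) ≡ 1 (mod 548), giving 107⁻¹ ≡ 379.
x ≡ 107⁻¹·198 ≡ 379·198 ≡ 514 (mod 548).

514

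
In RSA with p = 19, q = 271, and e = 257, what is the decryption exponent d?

φ(n) = (p−1)(q−1) = 18·270 = 4860.
Need d with 257·d ≡ 1 (mod 4860). Apply the extended Euclidean algorithm:
4860 = 18·257 + 234
257 = 1·234 + 23
234 = 10·23 + 4
23 = 5·4 + 3
4 = 1·3 + 1
3 = 3·1 + 0
Back-substitute:
1 = 4 − 3
1 = −23 + 6·4
1 = 6·234 − 61·23
1 = −61·257 + 67·234
1 = 67·4860 − 1267·257
So 257·(-1267) ≡ 1 (mod 4860), hence d ≡ -1267 ≡ 3593 (mod 4860).

3593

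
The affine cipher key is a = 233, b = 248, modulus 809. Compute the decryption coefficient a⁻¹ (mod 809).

125

Run Euclid on (809, 233):
809 = 3·233 + 110
233 = 2·110 + 13
110 = 8·13 + 6
13 = 2·6 + 1
6 = 6·1 + 0
gcd = 1, so the inverse exists. Back-substitute:
1 = 13 − 2·6
1 = −2·110 + 17·13
1 = 17·233 − 36·110
1 = −36·809 + 125·233
So 233·125 ≡ 1 (mod 809).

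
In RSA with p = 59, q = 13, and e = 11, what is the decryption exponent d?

φ(n) = (p−1)(q−1) = 58·12 = 696.
Need d with 11·d ≡ 1 (mod 696). Apply the extended Euclidean algorithm:
696 = 63×11 + 3
11 = 3×3 + 2
3 = 1×2 + 1
2 = 2×1 + 0
Back-substitute:
1 = 3 − 2
1 = −11 + 4·3
1 = 4·696 − 253·11
So 11·(-253) ≡ 1 (mod 696), hence d ≡ -253 ≡ 443 (mod 696).

443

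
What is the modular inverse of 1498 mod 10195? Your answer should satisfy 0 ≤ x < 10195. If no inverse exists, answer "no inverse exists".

7112

Run Euclid on (10195, 1498):
10195 = 6·1498 + 1207
1498 = 1·1207 + 291
1207 = 4·291 + 43
291 = 6·43 + 33
43 = 1·33 + 10
33 = 3·10 + 3
10 = 3·3 + 1
3 = 3·1 + 0
gcd = 1, so the inverse exists. Back-substitute:
1 = 10 − 3·3
1 = −3·33 + 10·10
1 = 10·43 − 13·33
1 = −13·291 + 88·43
1 = 88·1207 − 365·291
1 = −365·1498 + 453·1207
1 = 453·10195 − 3083·1498
Thus 1498·(-3083) ≡ 1 (mod 10195); reducing, -3083 mod 10195 = 7112.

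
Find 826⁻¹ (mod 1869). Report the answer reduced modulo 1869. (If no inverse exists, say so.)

Euclidean algorithm on 1869, 826:
1869 = 2×826 + 217
826 = 3×217 + 175
217 = 1×175 + 42
175 = 4×42 + 7
42 = 6×7 + 0
Since gcd = 7 > 1, 826 is not a unit mod 1869.

no inverse exists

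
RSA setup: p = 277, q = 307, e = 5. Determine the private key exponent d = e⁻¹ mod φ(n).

67565

φ(n) = (p−1)(q−1) = 276·306 = 84456.
Need d with 5·d ≡ 1 (mod 84456). Apply the extended Euclidean algorithm:
84456 = 16891*5 + 1
5 = 5*1 + 0
Back-substitute:
1 = 84456 − 16891·5
So 5·(-16891) ≡ 1 (mod 84456), hence d ≡ -16891 ≡ 67565 (mod 84456).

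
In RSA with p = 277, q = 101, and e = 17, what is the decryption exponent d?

24353

φ(n) = (p−1)(q−1) = 276·100 = 27600.
Need d with 17·d ≡ 1 (mod 27600). Apply the extended Euclidean algorithm:
27600 = 1623×17 + 9
17 = 1×9 + 8
9 = 1×8 + 1
8 = 8×1 + 0
Back-substitute:
1 = 9 − 8
1 = −17 + 2·9
1 = 2·27600 − 3247·17
So 17·(-3247) ≡ 1 (mod 27600), hence d ≡ -3247 ≡ 24353 (mod 27600).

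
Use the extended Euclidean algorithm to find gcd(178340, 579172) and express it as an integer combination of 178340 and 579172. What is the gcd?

4

Euclidean algorithm:
579172 = 3·178340 + 44152
178340 = 4·44152 + 1732
44152 = 25·1732 + 852
1732 = 2·852 + 28
852 = 30·28 + 12
28 = 2·12 + 4
12 = 3·4 + 0
gcd(178340, 579172) = 4.
Back-substituting:
4 = 28 − 2·12
4 = −2·852 + 61·28
4 = 61·1732 − 124·852
4 = −124·44152 + 3161·1732
4 = 3161·178340 − 12768·44152
4 = −12768·579172 + 41465·178340
So 4 = (-12768)·579172 + (41465)·178340.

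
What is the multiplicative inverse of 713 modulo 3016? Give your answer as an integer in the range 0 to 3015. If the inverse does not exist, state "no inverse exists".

2593

Apply the Euclidean algorithm to 3016 and 713:
3016 = 4*713 + 164
713 = 4*164 + 57
164 = 2*57 + 50
57 = 1*50 + 7
50 = 7*7 + 1
7 = 7*1 + 0
gcd = 1, so the inverse exists. Back-substitute:
1 = 50 − 7·7
1 = −7·57 + 8·50
1 = 8·164 − 23·57
1 = −23·713 + 100·164
1 = 100·3016 − 423·713
Thus 713·(-423) ≡ 1 (mod 3016); reducing, -423 mod 3016 = 2593.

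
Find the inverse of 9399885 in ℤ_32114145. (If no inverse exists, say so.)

Euclidean algorithm on 32114145, 9399885:
32114145 = 3*9399885 + 3914490
9399885 = 2*3914490 + 1570905
3914490 = 2*1570905 + 772680
1570905 = 2*772680 + 25545
772680 = 30*25545 + 6330
25545 = 4*6330 + 225
6330 = 28*225 + 30
225 = 7*30 + 15
30 = 2*15 + 0
gcd(9399885, 32114145) = 15 ≠ 1, so 9399885 has no multiplicative inverse modulo 32114145.

no inverse exists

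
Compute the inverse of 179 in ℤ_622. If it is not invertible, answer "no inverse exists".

Extended Euclidean algorithm:
622 = 3·179 + 85
179 = 2·85 + 9
85 = 9·9 + 4
9 = 2·4 + 1
4 = 4·1 + 0
The gcd is 1. Working backward:
1 = 9 − 2·4
1 = −2·85 + 19·9
1 = 19·179 − 40·85
1 = −40·622 + 139·179
So 179·139 ≡ 1 (mod 622).

139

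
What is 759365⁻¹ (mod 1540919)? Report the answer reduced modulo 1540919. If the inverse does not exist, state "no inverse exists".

Extended Euclidean algorithm:
1540919 = 2*759365 + 22189
759365 = 34*22189 + 4939
22189 = 4*4939 + 2433
4939 = 2*2433 + 73
2433 = 33*73 + 24
73 = 3*24 + 1
24 = 24*1 + 0
The gcd is 1. Working backward:
1 = 73 − 3·24
1 = −3·2433 + 100·73
1 = 100·4939 − 203·2433
1 = −203·22189 + 912·4939
1 = 912·759365 − 31211·22189
1 = −31211·1540919 + 63334·759365
So 759365·63334 ≡ 1 (mod 1540919).

63334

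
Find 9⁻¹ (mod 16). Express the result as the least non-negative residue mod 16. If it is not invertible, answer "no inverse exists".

9

Extended Euclidean algorithm:
16 = 1·9 + 7
9 = 1·7 + 2
7 = 3·2 + 1
2 = 2·1 + 0
The gcd is 1. Working backward:
1 = 7 − 3·2
1 = −3·9 + 4·7
1 = 4·16 − 7·9
Hence 9⁻¹ ≡ -7 ≡ 9 (mod 16).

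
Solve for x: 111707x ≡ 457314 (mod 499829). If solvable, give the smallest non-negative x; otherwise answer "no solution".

387618

First find gcd(111707, 499829):
499829 = 4*111707 + 53001
111707 = 2*53001 + 5705
53001 = 9*5705 + 1656
5705 = 3*1656 + 737
1656 = 2*737 + 182
737 = 4*182 + 9
182 = 20*9 + 2
9 = 4*2 + 1
2 = 2*1 + 0
gcd = 1, so a unique solution mod 499829 exists.
Back-substitute for the Bézout coefficients:
1 = 9 − 4·2
1 = −4·182 + 81·9
1 = 81·737 − 328·182
1 = −328·1656 + 737·737
1 = 737·5705 − 2539·1656
1 = −2539·53001 + 23588·5705
1 = 23588·111707 − 49715·53001
1 = −49715·499829 + 222448·111707
So 111707·(222448) ≡ 1 (mod 499829), giving 111707⁻¹ ≡ 222448.
x ≡ 111707⁻¹·457314 ≡ 222448·457314 ≡ 387618 (mod 499829).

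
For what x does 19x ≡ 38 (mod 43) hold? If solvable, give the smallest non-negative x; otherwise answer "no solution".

2

First find gcd(19, 43):
43 = 2·19 + 5
19 = 3·5 + 4
5 = 1·4 + 1
4 = 4·1 + 0
gcd = 1, so a unique solution mod 43 exists.
Back-substitute for the Bézout coefficients:
1 = 5 − 4
1 = −19 + 4·5
1 = 4·43 − 9·19
So 19·(-9) ≡ 1 (mod 43), giving 19⁻¹ ≡ 34.
x ≡ 19⁻¹·38 ≡ 34·38 ≡ 2 (mod 43).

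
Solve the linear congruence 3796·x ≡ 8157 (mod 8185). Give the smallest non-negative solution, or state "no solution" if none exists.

7702

First find gcd(3796, 8185):
8185 = 2×3796 + 593
3796 = 6×593 + 238
593 = 2×238 + 117
238 = 2×117 + 4
117 = 29×4 + 1
4 = 4×1 + 0
gcd = 1, so a unique solution mod 8185 exists.
Back-substitute for the Bézout coefficients:
1 = 117 − 29·4
1 = −29·238 + 59·117
1 = 59·593 − 147·238
1 = −147·3796 + 941·593
1 = 941·8185 − 2029·3796
So 3796·(-2029) ≡ 1 (mod 8185), giving 3796⁻¹ ≡ 6156.
x ≡ 3796⁻¹·8157 ≡ 6156·8157 ≡ 7702 (mod 8185).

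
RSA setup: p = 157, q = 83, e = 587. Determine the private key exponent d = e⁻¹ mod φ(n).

φ(n) = (p−1)(q−1) = 156·82 = 12792.
Need d with 587·d ≡ 1 (mod 12792). Apply the extended Euclidean algorithm:
12792 = 21×587 + 465
587 = 1×465 + 122
465 = 3×122 + 99
122 = 1×99 + 23
99 = 4×23 + 7
23 = 3×7 + 2
7 = 3×2 + 1
2 = 2×1 + 0
Back-substitute:
1 = 7 − 3·2
1 = −3·23 + 10·7
1 = 10·99 − 43·23
1 = −43·122 + 53·99
1 = 53·465 − 202·122
1 = −202·587 + 255·465
1 = 255·12792 − 5557·587
So 587·(-5557) ≡ 1 (mod 12792), hence d ≡ -5557 ≡ 7235 (mod 12792).

7235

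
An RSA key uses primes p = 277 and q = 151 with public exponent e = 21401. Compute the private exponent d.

10601

φ(n) = (p−1)(q−1) = 276·150 = 41400.
Need d with 21401·d ≡ 1 (mod 41400). Apply the extended Euclidean algorithm:
41400 = 1*21401 + 19999
21401 = 1*19999 + 1402
19999 = 14*1402 + 371
1402 = 3*371 + 289
371 = 1*289 + 82
289 = 3*82 + 43
82 = 1*43 + 39
43 = 1*39 + 4
39 = 9*4 + 3
4 = 1*3 + 1
3 = 3*1 + 0
Back-substitute:
1 = 4 − 3
1 = −39 + 10·4
1 = 10·43 − 11·39
1 = −11·82 + 21·43
1 = 21·289 − 74·82
1 = −74·371 + 95·289
1 = 95·1402 − 359·371
1 = −359·19999 + 5121·1402
1 = 5121·21401 − 5480·19999
1 = −5480·41400 + 10601·21401
So 21401·10601 ≡ 1 (mod 41400), hence d = 10601.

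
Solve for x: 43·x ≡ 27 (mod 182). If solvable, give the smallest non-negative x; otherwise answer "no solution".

153

First find gcd(43, 182):
182 = 4·43 + 10
43 = 4·10 + 3
10 = 3·3 + 1
3 = 3·1 + 0
gcd = 1, so a unique solution mod 182 exists.
Back-substitute for the Bézout coefficients:
1 = 10 − 3·3
1 = −3·43 + 13·10
1 = 13·182 − 55·43
So 43·(-55) ≡ 1 (mod 182), giving 43⁻¹ ≡ 127.
x ≡ 43⁻¹·27 ≡ 127·27 ≡ 153 (mod 182).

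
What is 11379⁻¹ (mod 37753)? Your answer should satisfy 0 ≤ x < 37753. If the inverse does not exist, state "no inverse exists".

24671

Extended Euclidean algorithm:
37753 = 3·11379 + 3616
11379 = 3·3616 + 531
3616 = 6·531 + 430
531 = 1·430 + 101
430 = 4·101 + 26
101 = 3·26 + 23
26 = 1·23 + 3
23 = 7·3 + 2
3 = 1·2 + 1
2 = 2·1 + 0
The gcd is 1. Working backward:
1 = 3 − 2
1 = −23 + 8·3
1 = 8·26 − 9·23
1 = −9·101 + 35·26
1 = 35·430 − 149·101
1 = −149·531 + 184·430
1 = 184·3616 − 1253·531
1 = −1253·11379 + 3943·3616
1 = 3943·37753 − 13082·11379
Hence 11379⁻¹ ≡ -13082 ≡ 24671 (mod 37753).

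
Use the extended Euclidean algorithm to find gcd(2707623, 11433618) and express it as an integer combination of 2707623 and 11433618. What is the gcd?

9

Repeated division:
11433618 = 4·2707623 + 603126
2707623 = 4·603126 + 295119
603126 = 2·295119 + 12888
295119 = 22·12888 + 11583
12888 = 1·11583 + 1305
11583 = 8·1305 + 1143
1305 = 1·1143 + 162
1143 = 7·162 + 9
162 = 18·9 + 0
gcd(2707623, 11433618) = 9.
Express as a combination:
9 = 1143 − 7·162
9 = −7·1305 + 8·1143
9 = 8·11583 − 71·1305
9 = −71·12888 + 79·11583
9 = 79·295119 − 1809·12888
9 = −1809·603126 + 3697·295119
9 = 3697·2707623 − 16597·603126
9 = −16597·11433618 + 70085·2707623
So 9 = (-16597)·11433618 + (70085)·2707623.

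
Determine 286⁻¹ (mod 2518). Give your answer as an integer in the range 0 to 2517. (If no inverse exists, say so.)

no inverse exists

Compute gcd(286, 2518):
2518 = 8×286 + 230
286 = 1×230 + 56
230 = 4×56 + 6
56 = 9×6 + 2
6 = 3×2 + 0
Since gcd = 2 > 1, 286 is not a unit mod 2518.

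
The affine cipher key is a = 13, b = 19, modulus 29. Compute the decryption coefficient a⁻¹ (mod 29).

Extended Euclidean algorithm:
29 = 2×13 + 3
13 = 4×3 + 1
3 = 3×1 + 0
Since gcd(13, 29) = 1, back-substitute to write 1 as a combination:
1 = 13 − 4·3
1 = −4·29 + 9·13
So 13·9 ≡ 1 (mod 29).

9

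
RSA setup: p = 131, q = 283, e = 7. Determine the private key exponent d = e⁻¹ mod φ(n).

31423

φ(n) = (p−1)(q−1) = 130·282 = 36660.
Need d with 7·d ≡ 1 (mod 36660). Apply the extended Euclidean algorithm:
36660 = 5237*7 + 1
7 = 7*1 + 0
Back-substitute:
1 = 36660 − 5237·7
So 7·(-5237) ≡ 1 (mod 36660), hence d ≡ -5237 ≡ 31423 (mod 36660).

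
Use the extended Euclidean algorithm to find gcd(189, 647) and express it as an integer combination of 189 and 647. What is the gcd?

Apply Euclid's algorithm to 647 and 189:
647 = 3*189 + 80
189 = 2*80 + 29
80 = 2*29 + 22
29 = 1*22 + 7
22 = 3*7 + 1
7 = 7*1 + 0
gcd(189, 647) = 1.
Working backward:
1 = 22 − 3·7
1 = −3·29 + 4·22
1 = 4·80 − 11·29
1 = −11·189 + 26·80
1 = 26·647 − 89·189
So 1 = (26)·647 + (-89)·189.

1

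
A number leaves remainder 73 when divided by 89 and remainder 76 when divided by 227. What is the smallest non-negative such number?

Write x = 73 + 89·k. Then 89·k ≡ 76 − 73 ≡ 3 (mod 227).
Need 89⁻¹ mod 227. Extended Euclid on (227, 89):
227 = 2·89 + 49
89 = 1·49 + 40
49 = 1·40 + 9
40 = 4·9 + 4
9 = 2·4 + 1
4 = 4·1 + 0
Back-substitute:
1 = 9 − 2·4
1 = −2·40 + 9·9
1 = 9·49 − 11·40
1 = −11·89 + 20·49
1 = 20·227 − 51·89
89⁻¹ ≡ 176 (mod 227), so k ≡ 176·3 ≡ 74 (mod 227).
x = 73 + 89·74 = 6659.

6659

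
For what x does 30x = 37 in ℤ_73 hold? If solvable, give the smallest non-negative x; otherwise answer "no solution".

First find gcd(30, 73):
73 = 2*30 + 13
30 = 2*13 + 4
13 = 3*4 + 1
4 = 4*1 + 0
gcd = 1, so a unique solution mod 73 exists.
Back-substitute for the Bézout coefficients:
1 = 13 − 3·4
1 = −3·30 + 7·13
1 = 7·73 − 17·30
So 30·(-17) ≡ 1 (mod 73), giving 30⁻¹ ≡ 56.
x ≡ 30⁻¹·37 ≡ 56·37 ≡ 28 (mod 73).

28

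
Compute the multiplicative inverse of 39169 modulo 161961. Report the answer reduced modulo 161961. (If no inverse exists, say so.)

122551

gcd(161961, 39169) by repeated division:
161961 = 4×39169 + 5285
39169 = 7×5285 + 2174
5285 = 2×2174 + 937
2174 = 2×937 + 300
937 = 3×300 + 37
300 = 8×37 + 4
37 = 9×4 + 1
4 = 4×1 + 0
The gcd is 1. Working backward:
1 = 37 − 9·4
1 = −9·300 + 73·37
1 = 73·937 − 228·300
1 = −228·2174 + 529·937
1 = 529·5285 − 1286·2174
1 = −1286·39169 + 9531·5285
1 = 9531·161961 − 39410·39169
Thus 39169·(-39410) ≡ 1 (mod 161961); reducing, -39410 mod 161961 = 122551.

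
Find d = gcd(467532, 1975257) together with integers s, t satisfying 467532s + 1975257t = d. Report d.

Apply Euclid's algorithm to 1975257 and 467532:
1975257 = 4*467532 + 105129
467532 = 4*105129 + 47016
105129 = 2*47016 + 11097
47016 = 4*11097 + 2628
11097 = 4*2628 + 585
2628 = 4*585 + 288
585 = 2*288 + 9
288 = 32*9 + 0
gcd(467532, 1975257) = 9.
Working backward:
9 = 585 − 2·288
9 = −2·2628 + 9·585
9 = 9·11097 − 38·2628
9 = −38·47016 + 161·11097
9 = 161·105129 − 360·47016
9 = −360·467532 + 1601·105129
9 = 1601·1975257 − 6764·467532
So 9 = (1601)·1975257 + (-6764)·467532.

9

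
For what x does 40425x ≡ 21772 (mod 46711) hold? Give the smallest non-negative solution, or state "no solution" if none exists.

gcd(40425, 46711):
46711 = 1*40425 + 6286
40425 = 6*6286 + 2709
6286 = 2*2709 + 868
2709 = 3*868 + 105
868 = 8*105 + 28
105 = 3*28 + 21
28 = 1*21 + 7
21 = 3*7 + 0
gcd = 7, but 7 ∤ 21772, so the congruence has no solution.

no solution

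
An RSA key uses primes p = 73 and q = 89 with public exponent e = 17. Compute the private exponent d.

2609

φ(n) = (p−1)(q−1) = 72·88 = 6336.
Need d with 17·d ≡ 1 (mod 6336). Apply the extended Euclidean algorithm:
6336 = 372·17 + 12
17 = 1·12 + 5
12 = 2·5 + 2
5 = 2·2 + 1
2 = 2·1 + 0
Back-substitute:
1 = 5 − 2·2
1 = −2·12 + 5·5
1 = 5·17 − 7·12
1 = −7·6336 + 2609·17
So 17·2609 ≡ 1 (mod 6336), hence d = 2609.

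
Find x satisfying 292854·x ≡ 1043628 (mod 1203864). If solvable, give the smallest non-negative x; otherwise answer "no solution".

168534

First find gcd(292854, 1203864):
1203864 = 4·292854 + 32448
292854 = 9·32448 + 822
32448 = 39·822 + 390
822 = 2·390 + 42
390 = 9·42 + 12
42 = 3·12 + 6
12 = 2·6 + 0
gcd = 6 and 6 | 1043628, so solutions exist. Divide through by 6: 48809x ≡ 173938 (mod 200644).
Now find 48809⁻¹ mod 200644:
200644 = 4*48809 + 5408
48809 = 9*5408 + 137
5408 = 39*137 + 65
137 = 2*65 + 7
65 = 9*7 + 2
7 = 3*2 + 1
2 = 2*1 + 0
Back-substitute:
1 = 7 − 3·2
1 = −3·65 + 28·7
1 = 28·137 − 59·65
1 = −59·5408 + 2329·137
1 = 2329·48809 − 21020·5408
1 = −21020·200644 + 86409·48809
So 48809⁻¹ ≡ 86409 (mod 200644).
Then x ≡ 86409·173938 ≡ 168534 (mod 200644); the smallest non-negative solution is x = 168534.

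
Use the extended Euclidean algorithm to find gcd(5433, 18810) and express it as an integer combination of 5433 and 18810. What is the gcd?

Repeated division:
18810 = 3×5433 + 2511
5433 = 2×2511 + 411
2511 = 6×411 + 45
411 = 9×45 + 6
45 = 7×6 + 3
6 = 2×3 + 0
gcd(5433, 18810) = 3.
Back-substituting:
3 = 45 − 7·6
3 = −7·411 + 64·45
3 = 64·2511 − 391·411
3 = −391·5433 + 846·2511
3 = 846·18810 − 2929·5433
So 3 = (846)·18810 + (-2929)·5433.

3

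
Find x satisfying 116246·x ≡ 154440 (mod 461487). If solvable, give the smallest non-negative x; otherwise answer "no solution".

First find gcd(116246, 461487):
461487 = 3·116246 + 112749
116246 = 1·112749 + 3497
112749 = 32·3497 + 845
3497 = 4·845 + 117
845 = 7·117 + 26
117 = 4·26 + 13
26 = 2·13 + 0
gcd = 13 and 13 | 154440, so solutions exist. Divide through by 13: 8942x ≡ 11880 (mod 35499).
Now find 8942⁻¹ mod 35499:
35499 = 3*8942 + 8673
8942 = 1*8673 + 269
8673 = 32*269 + 65
269 = 4*65 + 9
65 = 7*9 + 2
9 = 4*2 + 1
2 = 2*1 + 0
Back-substitute:
1 = 9 − 4·2
1 = −4·65 + 29·9
1 = 29·269 − 120·65
1 = −120·8673 + 3869·269
1 = 3869·8942 − 3989·8673
1 = −3989·35499 + 15836·8942
So 8942⁻¹ ≡ 15836 (mod 35499).
Then x ≡ 15836·11880 ≡ 22479 (mod 35499); the smallest non-negative solution is x = 22479.

22479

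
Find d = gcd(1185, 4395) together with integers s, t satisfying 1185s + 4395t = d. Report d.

Euclidean algorithm:
4395 = 3·1185 + 840
1185 = 1·840 + 345
840 = 2·345 + 150
345 = 2·150 + 45
150 = 3·45 + 15
45 = 3·15 + 0
gcd(1185, 4395) = 15.
Express as a combination:
15 = 150 − 3·45
15 = −3·345 + 7·150
15 = 7·840 − 17·345
15 = −17·1185 + 24·840
15 = 24·4395 − 89·1185
So 15 = (24)·4395 + (-89)·1185.

15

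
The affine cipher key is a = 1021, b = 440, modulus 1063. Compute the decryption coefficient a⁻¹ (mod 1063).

329

gcd(1063, 1021) by repeated division:
1063 = 1·1021 + 42
1021 = 24·42 + 13
42 = 3·13 + 3
13 = 4·3 + 1
3 = 3·1 + 0
Since gcd(1021, 1063) = 1, back-substitute to write 1 as a combination:
1 = 13 − 4·3
1 = −4·42 + 13·13
1 = 13·1021 − 316·42
1 = −316·1063 + 329·1021
So 1021·329 ≡ 1 (mod 1063).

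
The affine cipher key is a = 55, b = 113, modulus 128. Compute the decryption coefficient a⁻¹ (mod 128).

7

Extended Euclidean algorithm:
128 = 2×55 + 18
55 = 3×18 + 1
18 = 18×1 + 0
Since gcd(55, 128) = 1, back-substitute to write 1 as a combination:
1 = 55 − 3·18
1 = −3·128 + 7·55
So 55·7 ≡ 1 (mod 128).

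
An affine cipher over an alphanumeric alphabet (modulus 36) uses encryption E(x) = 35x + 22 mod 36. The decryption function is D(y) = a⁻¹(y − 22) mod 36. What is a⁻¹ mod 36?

35

Apply the Euclidean algorithm to 36 and 35:
36 = 1·35 + 1
35 = 35·1 + 0
Since gcd(35, 36) = 1, back-substitute to write 1 as a combination:
1 = 36 − 35
Hence 35⁻¹ ≡ -1 ≡ 35 (mod 36).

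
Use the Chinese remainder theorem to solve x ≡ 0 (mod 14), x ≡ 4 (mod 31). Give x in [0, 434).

252

Write x = 0 + 14·k. Then 14·k ≡ 4 − 0 ≡ 4 (mod 31).
Need 14⁻¹ mod 31. Extended Euclid on (31, 14):
31 = 2×14 + 3
14 = 4×3 + 2
3 = 1×2 + 1
2 = 2×1 + 0
Back-substitute:
1 = 3 − 2
1 = −14 + 5·3
1 = 5·31 − 11·14
14⁻¹ ≡ 20 (mod 31), so k ≡ 20·4 ≡ 18 (mod 31).
x = 0 + 14·18 = 252.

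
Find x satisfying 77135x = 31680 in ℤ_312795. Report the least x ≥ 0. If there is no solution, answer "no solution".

25479

First find gcd(77135, 312795):
312795 = 4·77135 + 4255
77135 = 18·4255 + 545
4255 = 7·545 + 440
545 = 1·440 + 105
440 = 4·105 + 20
105 = 5·20 + 5
20 = 4·5 + 0
gcd = 5 and 5 | 31680, so solutions exist. Divide through by 5: 15427x ≡ 6336 (mod 62559).
Now find 15427⁻¹ mod 62559:
62559 = 4*15427 + 851
15427 = 18*851 + 109
851 = 7*109 + 88
109 = 1*88 + 21
88 = 4*21 + 4
21 = 5*4 + 1
4 = 4*1 + 0
Back-substitute:
1 = 21 − 5·4
1 = −5·88 + 21·21
1 = 21·109 − 26·88
1 = −26·851 + 203·109
1 = 203·15427 − 3680·851
1 = −3680·62559 + 14923·15427
So 15427⁻¹ ≡ 14923 (mod 62559).
Then x ≡ 14923·6336 ≡ 25479 (mod 62559); the smallest non-negative solution is x = 25479.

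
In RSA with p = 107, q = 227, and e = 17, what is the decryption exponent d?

φ(n) = (p−1)(q−1) = 106·226 = 23956.
Need d with 17·d ≡ 1 (mod 23956). Apply the extended Euclidean algorithm:
23956 = 1409·17 + 3
17 = 5·3 + 2
3 = 1·2 + 1
2 = 2·1 + 0
Back-substitute:
1 = 3 − 2
1 = −17 + 6·3
1 = 6·23956 − 8455·17
So 17·(-8455) ≡ 1 (mod 23956), hence d ≡ -8455 ≡ 15501 (mod 23956).

15501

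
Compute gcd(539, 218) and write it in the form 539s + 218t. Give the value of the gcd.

1

Euclidean algorithm:
539 = 2·218 + 103
218 = 2·103 + 12
103 = 8·12 + 7
12 = 1·7 + 5
7 = 1·5 + 2
5 = 2·2 + 1
2 = 2·1 + 0
gcd(539, 218) = 1.
Back-substituting:
1 = 5 − 2·2
1 = −2·7 + 3·5
1 = 3·12 − 5·7
1 = −5·103 + 43·12
1 = 43·218 − 91·103
1 = −91·539 + 225·218
So 1 = (-91)·539 + (225)·218.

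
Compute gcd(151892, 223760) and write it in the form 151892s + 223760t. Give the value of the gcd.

Apply Euclid's algorithm to 223760 and 151892:
223760 = 1*151892 + 71868
151892 = 2*71868 + 8156
71868 = 8*8156 + 6620
8156 = 1*6620 + 1536
6620 = 4*1536 + 476
1536 = 3*476 + 108
476 = 4*108 + 44
108 = 2*44 + 20
44 = 2*20 + 4
20 = 5*4 + 0
gcd(151892, 223760) = 4.
Back-substituting:
4 = 44 − 2·20
4 = −2·108 + 5·44
4 = 5·476 − 22·108
4 = −22·1536 + 71·476
4 = 71·6620 − 306·1536
4 = −306·8156 + 377·6620
4 = 377·71868 − 3322·8156
4 = −3322·151892 + 7021·71868
4 = 7021·223760 − 10343·151892
So 4 = (7021)·223760 + (-10343)·151892.

4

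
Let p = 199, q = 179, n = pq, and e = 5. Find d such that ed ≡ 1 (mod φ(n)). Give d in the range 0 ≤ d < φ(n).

φ(n) = (p−1)(q−1) = 198·178 = 35244.
Need d with 5·d ≡ 1 (mod 35244). Apply the extended Euclidean algorithm:
35244 = 7048·5 + 4
5 = 1·4 + 1
4 = 4·1 + 0
Back-substitute:
1 = 5 − 4
1 = −35244 + 7049·5
So 5·7049 ≡ 1 (mod 35244), hence d = 7049.

7049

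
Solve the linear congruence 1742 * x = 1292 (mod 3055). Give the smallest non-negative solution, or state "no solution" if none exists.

gcd(1742, 3055):
3055 = 1×1742 + 1313
1742 = 1×1313 + 429
1313 = 3×429 + 26
429 = 16×26 + 13
26 = 2×13 + 0
gcd = 13, but 13 ∤ 1292, so the congruence has no solution.

no solution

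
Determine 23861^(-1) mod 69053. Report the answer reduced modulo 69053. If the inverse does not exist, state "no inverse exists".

Extended Euclidean algorithm:
69053 = 2×23861 + 21331
23861 = 1×21331 + 2530
21331 = 8×2530 + 1091
2530 = 2×1091 + 348
1091 = 3×348 + 47
348 = 7×47 + 19
47 = 2×19 + 9
19 = 2×9 + 1
9 = 9×1 + 0
Since gcd(23861, 69053) = 1, back-substitute to write 1 as a combination:
1 = 19 − 2·9
1 = −2·47 + 5·19
1 = 5·348 − 37·47
1 = −37·1091 + 116·348
1 = 116·2530 − 269·1091
1 = −269·21331 + 2268·2530
1 = 2268·23861 − 2537·21331
1 = −2537·69053 + 7342·23861
So 23861·7342 ≡ 1 (mod 69053).

7342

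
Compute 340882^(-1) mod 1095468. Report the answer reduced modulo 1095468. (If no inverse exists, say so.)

no inverse exists

Compute gcd(340882, 1095468):
1095468 = 3×340882 + 72822
340882 = 4×72822 + 49594
72822 = 1×49594 + 23228
49594 = 2×23228 + 3138
23228 = 7×3138 + 1262
3138 = 2×1262 + 614
1262 = 2×614 + 34
614 = 18×34 + 2
34 = 17×2 + 0
gcd(340882, 1095468) = 2 ≠ 1, so 340882 has no multiplicative inverse modulo 1095468.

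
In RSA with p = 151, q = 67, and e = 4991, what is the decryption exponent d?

1811

φ(n) = (p−1)(q−1) = 150·66 = 9900.
Need d with 4991·d ≡ 1 (mod 9900). Apply the extended Euclidean algorithm:
9900 = 1·4991 + 4909
4991 = 1·4909 + 82
4909 = 59·82 + 71
82 = 1·71 + 11
71 = 6·11 + 5
11 = 2·5 + 1
5 = 5·1 + 0
Back-substitute:
1 = 11 − 2·5
1 = −2·71 + 13·11
1 = 13·82 − 15·71
1 = −15·4909 + 898·82
1 = 898·4991 − 913·4909
1 = −913·9900 + 1811·4991
So 4991·1811 ≡ 1 (mod 9900), hence d = 1811.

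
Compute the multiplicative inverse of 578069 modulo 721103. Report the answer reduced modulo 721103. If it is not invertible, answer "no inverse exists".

Apply the Euclidean algorithm to 721103 and 578069:
721103 = 1×578069 + 143034
578069 = 4×143034 + 5933
143034 = 24×5933 + 642
5933 = 9×642 + 155
642 = 4×155 + 22
155 = 7×22 + 1
22 = 22×1 + 0
gcd = 1, so the inverse exists. Back-substitute:
1 = 155 − 7·22
1 = −7·642 + 29·155
1 = 29·5933 − 268·642
1 = −268·143034 + 6461·5933
1 = 6461·578069 − 26112·143034
1 = −26112·721103 + 32573·578069
So 578069·32573 ≡ 1 (mod 721103).

32573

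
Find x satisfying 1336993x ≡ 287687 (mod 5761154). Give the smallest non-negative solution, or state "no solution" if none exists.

no solution

gcd(1336993, 5761154):
5761154 = 4*1336993 + 413182
1336993 = 3*413182 + 97447
413182 = 4*97447 + 23394
97447 = 4*23394 + 3871
23394 = 6*3871 + 168
3871 = 23*168 + 7
168 = 24*7 + 0
gcd = 7, but 7 ∤ 287687, so the congruence has no solution.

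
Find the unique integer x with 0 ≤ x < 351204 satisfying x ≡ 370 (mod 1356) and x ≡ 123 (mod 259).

276994

Write x = 370 + 1356·k. Then 1356·k ≡ 123 − 370 ≡ 12 (mod 259).
Need 1356⁻¹ mod 259. Extended Euclid on (259, 61):
259 = 4×61 + 15
61 = 4×15 + 1
15 = 15×1 + 0
Back-substitute:
1 = 61 − 4·15
1 = −4·259 + 17·61
1356⁻¹ ≡ 17 (mod 259), so k ≡ 17·12 ≡ 204 (mod 259).
x = 370 + 1356·204 = 276994.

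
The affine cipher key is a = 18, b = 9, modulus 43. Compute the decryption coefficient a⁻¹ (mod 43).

12

Run Euclid on (43, 18):
43 = 2×18 + 7
18 = 2×7 + 4
7 = 1×4 + 3
4 = 1×3 + 1
3 = 3×1 + 0
Since gcd(18, 43) = 1, back-substitute to write 1 as a combination:
1 = 4 − 3
1 = −7 + 2·4
1 = 2·18 − 5·7
1 = −5·43 + 12·18
So 18·12 ≡ 1 (mod 43).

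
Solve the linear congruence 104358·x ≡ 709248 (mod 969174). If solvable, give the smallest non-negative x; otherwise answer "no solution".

51559

First find gcd(104358, 969174):
969174 = 9·104358 + 29952
104358 = 3·29952 + 14502
29952 = 2·14502 + 948
14502 = 15·948 + 282
948 = 3·282 + 102
282 = 2·102 + 78
102 = 1·78 + 24
78 = 3·24 + 6
24 = 4·6 + 0
gcd = 6 and 6 | 709248, so solutions exist. Divide through by 6: 17393x ≡ 118208 (mod 161529).
Now find 17393⁻¹ mod 161529:
161529 = 9×17393 + 4992
17393 = 3×4992 + 2417
4992 = 2×2417 + 158
2417 = 15×158 + 47
158 = 3×47 + 17
47 = 2×17 + 13
17 = 1×13 + 4
13 = 3×4 + 1
4 = 4×1 + 0
Back-substitute:
1 = 13 − 3·4
1 = −3·17 + 4·13
1 = 4·47 − 11·17
1 = −11·158 + 37·47
1 = 37·2417 − 566·158
1 = −566·4992 + 1169·2417
1 = 1169·17393 − 4073·4992
1 = −4073·161529 + 37826·17393
So 17393⁻¹ ≡ 37826 (mod 161529).
Then x ≡ 37826·118208 ≡ 51559 (mod 161529); the smallest non-negative solution is x = 51559.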